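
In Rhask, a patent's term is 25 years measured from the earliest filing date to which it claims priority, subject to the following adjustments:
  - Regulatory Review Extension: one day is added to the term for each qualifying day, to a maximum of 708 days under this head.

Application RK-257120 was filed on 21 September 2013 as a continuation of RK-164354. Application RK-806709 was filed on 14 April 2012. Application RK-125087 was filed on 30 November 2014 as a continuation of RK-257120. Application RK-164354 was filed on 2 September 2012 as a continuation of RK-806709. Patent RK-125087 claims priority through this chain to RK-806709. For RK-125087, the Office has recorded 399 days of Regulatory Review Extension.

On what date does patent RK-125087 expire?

Earliest priority filing: 14 April 2012.
Base term: 14 April 2012 + 25 years → 14 April 2037.
Regulatory Review Extension: 399 days (within the 708-day cap) → +399 days → 18 May 2038.

May 18, 2038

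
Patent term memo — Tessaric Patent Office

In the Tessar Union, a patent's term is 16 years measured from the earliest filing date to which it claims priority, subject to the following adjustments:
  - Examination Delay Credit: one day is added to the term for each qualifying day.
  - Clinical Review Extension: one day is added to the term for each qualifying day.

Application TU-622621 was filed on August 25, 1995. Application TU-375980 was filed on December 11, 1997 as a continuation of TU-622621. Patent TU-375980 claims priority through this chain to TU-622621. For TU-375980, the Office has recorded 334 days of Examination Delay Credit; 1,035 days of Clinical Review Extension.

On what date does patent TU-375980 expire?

Earliest priority filing: 25 August 1995.
Base term: 25 August 1995 + 16 years → 25 August 2011.
Examination Delay Credit: +334 days → 24 July 2012.
Clinical Review Extension: +1035 days → 25 May 2015.

2015-05-25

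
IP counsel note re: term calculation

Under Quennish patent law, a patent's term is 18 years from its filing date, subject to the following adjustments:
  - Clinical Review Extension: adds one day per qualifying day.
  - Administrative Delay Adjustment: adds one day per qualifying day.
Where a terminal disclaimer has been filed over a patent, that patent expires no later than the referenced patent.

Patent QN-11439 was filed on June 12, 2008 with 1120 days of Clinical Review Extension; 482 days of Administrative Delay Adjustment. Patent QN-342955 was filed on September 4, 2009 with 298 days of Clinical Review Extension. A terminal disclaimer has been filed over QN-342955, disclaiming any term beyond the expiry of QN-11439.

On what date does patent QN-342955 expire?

2028-06-28

Natural term of QN-342955:
  Base: filing + 18 years → 4 September 2027.
  Clinical Review Extension: +298 days → 28 June 2028.
Expiry of referenced patent QN-11439:
  Base: filing + 18 years → 12 June 2026.
  Clinical Review Extension: +1120 days → 6 July 2029.
  Administrative Delay Adjustment: +482 days → 31 October 2030.
Terminal disclaimer: QN-342955 expires on the earlier of 28 June 2028 and 31 October 2030.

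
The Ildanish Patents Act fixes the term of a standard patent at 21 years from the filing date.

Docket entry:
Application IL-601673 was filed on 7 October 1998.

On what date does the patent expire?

2019-10-07

Filing date + 21 years → 7 October 2019.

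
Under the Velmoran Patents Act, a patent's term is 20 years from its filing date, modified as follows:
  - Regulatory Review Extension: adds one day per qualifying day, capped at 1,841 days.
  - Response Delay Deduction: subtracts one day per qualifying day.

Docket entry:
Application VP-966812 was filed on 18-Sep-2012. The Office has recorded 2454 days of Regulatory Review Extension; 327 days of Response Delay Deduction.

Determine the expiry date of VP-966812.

Base term: filing date + 20 years → 18 September 2032.
Regulatory Review Extension: 2454 days claimed exceeds the 1841-day cap, so +1841 days → 3 October 2037.
Response Delay Deduction: −327 days → 10 November 2036.

November 10, 2036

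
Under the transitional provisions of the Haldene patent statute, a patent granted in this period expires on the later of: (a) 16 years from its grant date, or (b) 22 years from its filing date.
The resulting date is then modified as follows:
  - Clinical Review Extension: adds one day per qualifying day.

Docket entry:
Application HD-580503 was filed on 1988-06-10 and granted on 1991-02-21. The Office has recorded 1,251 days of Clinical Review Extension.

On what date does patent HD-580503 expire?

2013-11-12

(a) grant + 16 years → 21 February 2007.
(b) filing + 22 years → 10 June 2010.
Later of the two: 10 June 2010.
Clinical Review Extension: +1251 days → 12 November 2013.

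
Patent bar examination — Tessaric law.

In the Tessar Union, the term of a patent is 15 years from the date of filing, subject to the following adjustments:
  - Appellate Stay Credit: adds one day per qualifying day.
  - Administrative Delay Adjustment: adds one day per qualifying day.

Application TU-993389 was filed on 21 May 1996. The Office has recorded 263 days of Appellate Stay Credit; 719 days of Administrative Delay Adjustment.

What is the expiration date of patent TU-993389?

Base term: filing date + 15 years → 21 May 2011.
Appellate Stay Credit: +263 days → 8 February 2012.
Administrative Delay Adjustment: +719 days → 27 January 2014.

2014-01-27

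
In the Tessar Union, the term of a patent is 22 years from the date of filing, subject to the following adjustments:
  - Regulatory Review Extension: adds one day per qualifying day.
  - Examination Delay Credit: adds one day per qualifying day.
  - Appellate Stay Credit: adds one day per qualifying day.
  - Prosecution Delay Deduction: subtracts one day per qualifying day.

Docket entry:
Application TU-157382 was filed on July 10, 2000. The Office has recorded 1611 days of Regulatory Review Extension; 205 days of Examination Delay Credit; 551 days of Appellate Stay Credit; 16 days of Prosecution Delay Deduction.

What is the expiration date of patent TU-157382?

Base term: filing date + 22 years → 10 July 2022.
Regulatory Review Extension: +1611 days → 7 December 2026.
Examination Delay Credit: +205 days → 30 June 2027.
Appellate Stay Credit: +551 days → 1 January 2029.
Prosecution Delay Deduction: −16 days → 16 December 2028.

2028-12-16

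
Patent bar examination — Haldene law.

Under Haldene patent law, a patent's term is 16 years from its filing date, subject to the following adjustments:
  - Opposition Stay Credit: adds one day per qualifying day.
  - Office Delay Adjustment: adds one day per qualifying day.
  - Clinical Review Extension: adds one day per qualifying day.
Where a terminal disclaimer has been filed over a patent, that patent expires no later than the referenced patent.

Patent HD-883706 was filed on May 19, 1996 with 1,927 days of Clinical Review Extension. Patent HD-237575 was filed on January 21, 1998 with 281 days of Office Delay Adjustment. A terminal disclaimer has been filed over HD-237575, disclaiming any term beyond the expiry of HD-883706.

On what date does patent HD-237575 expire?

October 29, 2014

Natural term of HD-237575:
  Base: filing + 16 years → 21 January 2014.
  Office Delay Adjustment: +281 days → 29 October 2014.
Expiry of referenced patent HD-883706:
  Base: filing + 16 years → 19 May 2012.
  Clinical Review Extension: +1927 days → 28 August 2017.
Terminal disclaimer: HD-237575 expires on the earlier of 29 October 2014 and 28 August 2017.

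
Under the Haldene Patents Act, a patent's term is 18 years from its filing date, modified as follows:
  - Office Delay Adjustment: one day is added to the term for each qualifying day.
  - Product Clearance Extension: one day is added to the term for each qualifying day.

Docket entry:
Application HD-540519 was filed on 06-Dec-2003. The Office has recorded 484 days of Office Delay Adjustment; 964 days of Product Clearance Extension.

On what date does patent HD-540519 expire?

2025-11-23

Base term: filing date + 18 years → 6 December 2021.
Office Delay Adjustment: +484 days → 4 April 2023.
Product Clearance Extension: +964 days → 23 November 2025.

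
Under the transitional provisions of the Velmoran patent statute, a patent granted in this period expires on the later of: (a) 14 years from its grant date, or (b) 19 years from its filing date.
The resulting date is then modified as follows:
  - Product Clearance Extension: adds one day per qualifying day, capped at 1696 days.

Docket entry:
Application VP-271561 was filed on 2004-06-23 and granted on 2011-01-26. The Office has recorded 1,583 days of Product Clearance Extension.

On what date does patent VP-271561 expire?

(a) grant + 14 years → 26 January 2025.
(b) filing + 19 years → 23 June 2023.
Later of the two: 26 January 2025.
Product Clearance Extension: 1583 days (within the 1696-day cap) → +1583 days → 28 May 2029.

May 28, 2029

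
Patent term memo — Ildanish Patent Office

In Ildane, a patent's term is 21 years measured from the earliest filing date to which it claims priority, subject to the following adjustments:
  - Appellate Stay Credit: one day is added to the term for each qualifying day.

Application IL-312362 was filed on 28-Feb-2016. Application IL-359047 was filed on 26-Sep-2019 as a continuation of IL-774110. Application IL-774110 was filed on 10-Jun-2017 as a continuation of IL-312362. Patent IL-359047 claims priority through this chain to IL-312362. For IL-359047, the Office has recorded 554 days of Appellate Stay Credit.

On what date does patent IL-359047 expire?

Earliest priority filing: 28 February 2016.
Base term: 28 February 2016 + 21 years → 28 February 2037.
Appellate Stay Credit: +554 days → 5 September 2038.

2038-09-05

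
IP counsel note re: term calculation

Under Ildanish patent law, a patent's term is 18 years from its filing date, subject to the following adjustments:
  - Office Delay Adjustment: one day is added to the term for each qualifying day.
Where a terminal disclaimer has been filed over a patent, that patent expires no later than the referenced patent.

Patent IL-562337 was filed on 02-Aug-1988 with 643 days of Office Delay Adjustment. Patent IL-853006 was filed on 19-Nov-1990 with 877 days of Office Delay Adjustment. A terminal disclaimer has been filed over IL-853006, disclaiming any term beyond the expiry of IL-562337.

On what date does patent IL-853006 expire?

Natural term of IL-853006:
  Base: filing + 18 years → 19 November 2008.
  Office Delay Adjustment: +877 days → 15 April 2011.
Expiry of referenced patent IL-562337:
  Base: filing + 18 years → 2 August 2006.
  Office Delay Adjustment: +643 days → 6 May 2008.
Terminal disclaimer: IL-853006 expires on the earlier of 15 April 2011 and 6 May 2008.

2008-05-06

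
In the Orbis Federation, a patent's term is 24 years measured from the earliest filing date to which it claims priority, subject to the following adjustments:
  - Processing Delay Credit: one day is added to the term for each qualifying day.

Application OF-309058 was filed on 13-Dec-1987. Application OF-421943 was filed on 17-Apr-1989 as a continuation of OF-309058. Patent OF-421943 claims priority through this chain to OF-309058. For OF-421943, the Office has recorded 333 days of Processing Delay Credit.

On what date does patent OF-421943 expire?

Earliest priority filing: 13 December 1987.
Base term: 13 December 1987 + 24 years → 13 December 2011.
Processing Delay Credit: +333 days → 10 November 2012.

November 10, 2012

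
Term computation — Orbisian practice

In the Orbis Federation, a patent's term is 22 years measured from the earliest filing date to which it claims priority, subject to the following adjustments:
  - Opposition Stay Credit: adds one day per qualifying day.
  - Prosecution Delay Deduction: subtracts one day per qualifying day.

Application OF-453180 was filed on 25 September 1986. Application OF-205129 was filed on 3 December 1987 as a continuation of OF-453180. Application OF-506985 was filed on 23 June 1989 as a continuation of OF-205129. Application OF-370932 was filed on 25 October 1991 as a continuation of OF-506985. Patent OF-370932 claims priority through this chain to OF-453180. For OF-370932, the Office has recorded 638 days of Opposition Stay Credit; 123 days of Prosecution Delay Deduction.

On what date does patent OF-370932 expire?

Earliest priority filing: 25 September 1986.
Base term: 25 September 1986 + 22 years → 25 September 2008.
Opposition Stay Credit: +638 days → 25 June 2010.
Prosecution Delay Deduction: −123 days → 22 February 2010.

February 22, 2010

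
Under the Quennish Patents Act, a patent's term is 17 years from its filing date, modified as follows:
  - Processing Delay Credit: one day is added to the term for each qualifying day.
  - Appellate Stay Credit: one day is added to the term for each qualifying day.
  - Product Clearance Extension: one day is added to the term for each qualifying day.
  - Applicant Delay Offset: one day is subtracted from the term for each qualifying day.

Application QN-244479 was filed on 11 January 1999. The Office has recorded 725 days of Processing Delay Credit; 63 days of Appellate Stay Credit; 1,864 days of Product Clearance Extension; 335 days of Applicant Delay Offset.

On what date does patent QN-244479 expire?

Base term: filing date + 17 years → 11 January 2016.
Processing Delay Credit: +725 days → 5 January 2018.
Appellate Stay Credit: +63 days → 9 March 2018.
Product Clearance Extension: +1864 days → 16 April 2023.
Applicant Delay Offset: −335 days → 16 May 2022.

May 16, 2022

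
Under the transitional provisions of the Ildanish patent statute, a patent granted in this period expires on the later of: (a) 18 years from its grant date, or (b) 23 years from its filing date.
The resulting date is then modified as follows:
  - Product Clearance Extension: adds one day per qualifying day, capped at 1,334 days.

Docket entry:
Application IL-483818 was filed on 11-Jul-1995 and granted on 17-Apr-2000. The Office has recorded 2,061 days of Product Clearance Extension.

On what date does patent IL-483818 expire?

(a) grant + 18 years → 17 April 2018.
(b) filing + 23 years → 11 July 2018.
Later of the two: 11 July 2018.
Product Clearance Extension: 2061 days claimed exceeds the 1334-day cap, so +1334 days → 6 March 2022.

March 6, 2022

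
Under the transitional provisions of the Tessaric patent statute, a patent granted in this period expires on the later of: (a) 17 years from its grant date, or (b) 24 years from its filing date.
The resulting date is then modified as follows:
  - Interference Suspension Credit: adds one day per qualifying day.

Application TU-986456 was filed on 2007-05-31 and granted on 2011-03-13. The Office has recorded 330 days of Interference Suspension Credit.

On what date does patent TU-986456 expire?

(a) grant + 17 years → 13 March 2028.
(b) filing + 24 years → 31 May 2031.
Later of the two: 31 May 2031.
Interference Suspension Credit: +330 days → 25 April 2032.

2032-04-25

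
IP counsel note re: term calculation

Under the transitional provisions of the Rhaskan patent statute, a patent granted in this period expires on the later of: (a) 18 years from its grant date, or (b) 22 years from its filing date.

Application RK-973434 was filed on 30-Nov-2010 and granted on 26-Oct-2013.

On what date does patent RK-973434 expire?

(a) grant + 18 years → 26 October 2031.
(b) filing + 22 years → 30 November 2032.
Later of the two: 30 November 2032.

November 30, 2032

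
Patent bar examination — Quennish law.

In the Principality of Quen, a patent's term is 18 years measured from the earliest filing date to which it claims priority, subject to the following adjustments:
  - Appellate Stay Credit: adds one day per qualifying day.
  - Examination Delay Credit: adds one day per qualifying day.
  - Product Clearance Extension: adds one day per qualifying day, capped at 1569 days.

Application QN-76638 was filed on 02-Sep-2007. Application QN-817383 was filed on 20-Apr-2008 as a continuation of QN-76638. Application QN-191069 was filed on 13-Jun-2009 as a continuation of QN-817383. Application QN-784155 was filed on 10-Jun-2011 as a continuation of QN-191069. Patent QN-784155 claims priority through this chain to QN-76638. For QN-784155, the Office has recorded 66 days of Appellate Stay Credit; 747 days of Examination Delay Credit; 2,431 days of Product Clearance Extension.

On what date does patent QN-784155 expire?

2032-03-11

Earliest priority filing: 2 September 2007.
Base term: 2 September 2007 + 18 years → 2 September 2025.
Appellate Stay Credit: +66 days → 7 November 2025.
Examination Delay Credit: +747 days → 24 November 2027.
Product Clearance Extension: 2431 days claimed exceeds the 1569-day cap, so +1569 days → 11 March 2032.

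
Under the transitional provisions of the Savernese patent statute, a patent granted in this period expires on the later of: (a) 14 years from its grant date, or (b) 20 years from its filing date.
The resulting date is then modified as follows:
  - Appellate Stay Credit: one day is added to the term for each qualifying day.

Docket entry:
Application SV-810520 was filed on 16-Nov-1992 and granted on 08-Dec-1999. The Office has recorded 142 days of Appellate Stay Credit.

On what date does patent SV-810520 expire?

(a) grant + 14 years → 8 December 2013.
(b) filing + 20 years → 16 November 2012.
Later of the two: 8 December 2013.
Appellate Stay Credit: +142 days → 29 April 2014.

April 29, 2014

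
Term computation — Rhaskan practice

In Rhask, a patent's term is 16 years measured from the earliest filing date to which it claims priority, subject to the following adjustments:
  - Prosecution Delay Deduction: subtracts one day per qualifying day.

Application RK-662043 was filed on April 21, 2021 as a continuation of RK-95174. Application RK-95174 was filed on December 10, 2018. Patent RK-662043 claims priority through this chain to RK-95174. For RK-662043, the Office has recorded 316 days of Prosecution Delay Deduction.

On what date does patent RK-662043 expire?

2034-01-28

Earliest priority filing: 10 December 2018.
Base term: 10 December 2018 + 16 years → 10 December 2034.
Prosecution Delay Deduction: −316 days → 28 January 2034.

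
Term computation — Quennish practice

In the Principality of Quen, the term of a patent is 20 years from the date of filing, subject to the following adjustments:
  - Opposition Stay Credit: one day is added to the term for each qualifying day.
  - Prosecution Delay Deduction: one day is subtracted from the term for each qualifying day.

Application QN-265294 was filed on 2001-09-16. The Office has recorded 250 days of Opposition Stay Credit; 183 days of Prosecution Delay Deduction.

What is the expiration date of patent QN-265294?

Base term: filing date + 20 years → 16 September 2021.
Opposition Stay Credit: +250 days → 24 May 2022.
Prosecution Delay Deduction: −183 days → 22 November 2021.

November 22, 2021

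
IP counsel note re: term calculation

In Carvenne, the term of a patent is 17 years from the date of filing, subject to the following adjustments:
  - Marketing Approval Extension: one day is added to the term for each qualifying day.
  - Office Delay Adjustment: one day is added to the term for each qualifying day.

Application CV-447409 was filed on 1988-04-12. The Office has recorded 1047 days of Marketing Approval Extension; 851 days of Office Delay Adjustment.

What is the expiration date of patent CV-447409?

2010-06-23

Base term: filing date + 17 years → 12 April 2005.
Marketing Approval Extension: +1047 days → 23 February 2008.
Office Delay Adjustment: +851 days → 23 June 2010.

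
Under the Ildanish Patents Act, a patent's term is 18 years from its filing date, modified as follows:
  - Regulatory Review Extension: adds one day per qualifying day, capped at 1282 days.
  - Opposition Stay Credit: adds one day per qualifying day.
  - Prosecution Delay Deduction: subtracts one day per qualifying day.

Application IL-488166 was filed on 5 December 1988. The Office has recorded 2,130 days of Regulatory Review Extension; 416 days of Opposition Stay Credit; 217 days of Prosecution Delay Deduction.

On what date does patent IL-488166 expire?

2010-12-25

Base term: filing date + 18 years → 5 December 2006.
Regulatory Review Extension: 2130 days claimed exceeds the 1282-day cap, so +1282 days → 9 June 2010.
Opposition Stay Credit: +416 days → 30 July 2011.
Prosecution Delay Deduction: −217 days → 25 December 2010.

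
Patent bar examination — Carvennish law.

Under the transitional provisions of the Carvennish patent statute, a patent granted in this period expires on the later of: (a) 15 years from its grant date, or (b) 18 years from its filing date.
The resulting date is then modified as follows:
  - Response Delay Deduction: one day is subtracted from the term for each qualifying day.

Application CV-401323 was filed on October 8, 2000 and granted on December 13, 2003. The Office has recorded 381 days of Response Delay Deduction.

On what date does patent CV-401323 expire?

(a) grant + 15 years → 13 December 2018.
(b) filing + 18 years → 8 October 2018.
Later of the two: 13 December 2018.
Response Delay Deduction: −381 days → 27 November 2017.

2017-11-27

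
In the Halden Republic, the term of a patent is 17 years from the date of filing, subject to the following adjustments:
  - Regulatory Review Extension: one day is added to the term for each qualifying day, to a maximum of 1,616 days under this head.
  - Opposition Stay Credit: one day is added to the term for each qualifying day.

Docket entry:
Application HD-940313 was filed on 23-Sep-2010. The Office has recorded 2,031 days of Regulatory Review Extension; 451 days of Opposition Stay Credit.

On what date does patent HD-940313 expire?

Base term: filing date + 17 years → 23 September 2027.
Regulatory Review Extension: 2031 days claimed exceeds the 1616-day cap, so +1616 days → 25 February 2032.
Opposition Stay Credit: +451 days → 21 May 2033.

May 21, 2033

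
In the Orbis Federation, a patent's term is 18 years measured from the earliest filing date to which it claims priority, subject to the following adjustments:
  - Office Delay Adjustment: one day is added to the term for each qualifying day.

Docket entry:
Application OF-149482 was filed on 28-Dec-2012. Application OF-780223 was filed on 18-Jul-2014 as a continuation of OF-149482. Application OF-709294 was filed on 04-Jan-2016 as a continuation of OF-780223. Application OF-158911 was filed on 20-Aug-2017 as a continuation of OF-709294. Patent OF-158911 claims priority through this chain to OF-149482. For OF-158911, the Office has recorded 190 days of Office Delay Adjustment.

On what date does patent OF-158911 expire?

July 6, 2031

Earliest priority filing: 28 December 2012.
Base term: 28 December 2012 + 18 years → 28 December 2030.
Office Delay Adjustment: +190 days → 6 July 2031.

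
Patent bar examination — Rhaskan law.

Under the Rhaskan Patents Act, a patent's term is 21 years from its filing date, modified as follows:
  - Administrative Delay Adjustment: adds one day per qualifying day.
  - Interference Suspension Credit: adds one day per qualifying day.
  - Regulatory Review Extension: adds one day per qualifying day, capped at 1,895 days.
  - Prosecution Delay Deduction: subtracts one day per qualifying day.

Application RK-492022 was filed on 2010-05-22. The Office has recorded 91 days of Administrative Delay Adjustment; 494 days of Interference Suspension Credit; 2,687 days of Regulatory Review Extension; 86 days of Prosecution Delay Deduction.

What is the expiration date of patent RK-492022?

Base term: filing date + 21 years → 22 May 2031.
Administrative Delay Adjustment: +91 days → 21 August 2031.
Interference Suspension Credit: +494 days → 27 December 2032.
Regulatory Review Extension: 2687 days claimed exceeds the 1895-day cap, so +1895 days → 6 March 2038.
Prosecution Delay Deduction: −86 days → 10 December 2037.

2037-12-10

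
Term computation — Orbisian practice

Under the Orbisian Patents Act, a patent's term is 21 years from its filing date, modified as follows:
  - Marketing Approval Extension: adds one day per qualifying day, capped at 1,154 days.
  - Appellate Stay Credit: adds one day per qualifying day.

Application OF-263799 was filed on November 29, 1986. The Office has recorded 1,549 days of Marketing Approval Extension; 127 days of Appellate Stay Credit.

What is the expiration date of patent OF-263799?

June 2, 2011

Base term: filing date + 21 years → 29 November 2007.
Marketing Approval Extension: 1549 days claimed exceeds the 1154-day cap, so +1154 days → 26 January 2011.
Appellate Stay Credit: +127 days → 2 June 2011.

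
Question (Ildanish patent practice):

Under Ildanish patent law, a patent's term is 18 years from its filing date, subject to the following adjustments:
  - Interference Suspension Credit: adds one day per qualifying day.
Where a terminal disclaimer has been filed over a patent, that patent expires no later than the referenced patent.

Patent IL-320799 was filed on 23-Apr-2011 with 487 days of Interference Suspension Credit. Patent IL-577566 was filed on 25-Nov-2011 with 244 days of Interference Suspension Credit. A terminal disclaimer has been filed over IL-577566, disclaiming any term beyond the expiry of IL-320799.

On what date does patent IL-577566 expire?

Natural term of IL-577566:
  Base: filing + 18 years → 25 November 2029.
  Interference Suspension Credit: +244 days → 27 July 2030.
Expiry of referenced patent IL-320799:
  Base: filing + 18 years → 23 April 2029.
  Interference Suspension Credit: +487 days → 23 August 2030.
Terminal disclaimer: IL-577566 expires on the earlier of 27 July 2030 and 23 August 2030.

2030-07-27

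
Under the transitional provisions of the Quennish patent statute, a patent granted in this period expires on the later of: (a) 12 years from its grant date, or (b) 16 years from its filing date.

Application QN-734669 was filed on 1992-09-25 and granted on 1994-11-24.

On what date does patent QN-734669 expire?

2008-09-25

(a) grant + 12 years → 24 November 2006.
(b) filing + 16 years → 25 September 2008.
Later of the two: 25 September 2008.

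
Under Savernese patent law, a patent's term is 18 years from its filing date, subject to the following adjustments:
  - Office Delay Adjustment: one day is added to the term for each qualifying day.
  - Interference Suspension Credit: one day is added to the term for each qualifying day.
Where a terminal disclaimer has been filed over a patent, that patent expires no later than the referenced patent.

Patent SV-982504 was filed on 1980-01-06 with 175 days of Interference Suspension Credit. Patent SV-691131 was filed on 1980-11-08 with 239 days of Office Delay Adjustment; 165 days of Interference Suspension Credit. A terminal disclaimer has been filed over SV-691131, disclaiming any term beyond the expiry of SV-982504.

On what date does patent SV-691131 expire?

Natural term of SV-691131:
  Base: filing + 18 years → 8 November 1998.
  Office Delay Adjustment: +239 days → 5 July 1999.
  Interference Suspension Credit: +165 days → 17 December 1999.
Expiry of referenced patent SV-982504:
  Base: filing + 18 years → 6 January 1998.
  Interference Suspension Credit: +175 days → 30 June 1998.
Terminal disclaimer: SV-691131 expires on the earlier of 17 December 1999 and 30 June 1998.

June 30, 1998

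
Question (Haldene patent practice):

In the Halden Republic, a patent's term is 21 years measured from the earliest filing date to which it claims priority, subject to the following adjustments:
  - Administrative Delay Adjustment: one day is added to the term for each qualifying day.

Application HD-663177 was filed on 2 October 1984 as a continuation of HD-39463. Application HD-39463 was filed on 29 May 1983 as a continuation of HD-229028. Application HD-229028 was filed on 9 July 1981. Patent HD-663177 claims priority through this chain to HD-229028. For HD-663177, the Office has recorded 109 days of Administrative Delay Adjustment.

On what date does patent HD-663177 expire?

Earliest priority filing: 9 July 1981.
Base term: 9 July 1981 + 21 years → 9 July 2002.
Administrative Delay Adjustment: +109 days → 26 October 2002.

October 26, 2002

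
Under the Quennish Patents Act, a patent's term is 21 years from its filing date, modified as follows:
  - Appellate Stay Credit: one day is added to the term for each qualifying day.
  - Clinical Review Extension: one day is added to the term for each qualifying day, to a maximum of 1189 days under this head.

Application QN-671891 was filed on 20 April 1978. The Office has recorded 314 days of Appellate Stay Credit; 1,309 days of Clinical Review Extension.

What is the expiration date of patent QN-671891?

June 1, 2003

Base term: filing date + 21 years → 20 April 1999.
Appellate Stay Credit: +314 days → 28 February 2000.
Clinical Review Extension: 1309 days claimed exceeds the 1189-day cap, so +1189 days → 1 June 2003.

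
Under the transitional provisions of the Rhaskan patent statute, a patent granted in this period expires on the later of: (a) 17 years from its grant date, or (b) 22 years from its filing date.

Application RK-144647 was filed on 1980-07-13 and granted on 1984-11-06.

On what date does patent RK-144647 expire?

(a) grant + 17 years → 6 November 2001.
(b) filing + 22 years → 13 July 2002.
Later of the two: 13 July 2002.

2002-07-13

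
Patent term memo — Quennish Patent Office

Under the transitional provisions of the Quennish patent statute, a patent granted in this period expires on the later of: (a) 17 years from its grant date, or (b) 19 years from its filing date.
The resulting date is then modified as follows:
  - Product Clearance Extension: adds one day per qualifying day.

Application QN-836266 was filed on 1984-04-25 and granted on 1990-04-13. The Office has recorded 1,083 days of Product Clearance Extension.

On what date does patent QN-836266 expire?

2010-03-31

(a) grant + 17 years → 13 April 2007.
(b) filing + 19 years → 25 April 2003.
Later of the two: 13 April 2007.
Product Clearance Extension: +1083 days → 31 March 2010.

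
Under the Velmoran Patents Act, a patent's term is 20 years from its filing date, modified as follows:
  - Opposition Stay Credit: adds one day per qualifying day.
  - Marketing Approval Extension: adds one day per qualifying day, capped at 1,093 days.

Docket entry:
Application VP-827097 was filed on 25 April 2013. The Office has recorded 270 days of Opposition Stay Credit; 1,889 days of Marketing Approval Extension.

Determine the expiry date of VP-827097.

January 17, 2037

Base term: filing date + 20 years → 25 April 2033.
Opposition Stay Credit: +270 days → 20 January 2034.
Marketing Approval Extension: 1889 days claimed exceeds the 1093-day cap, so +1093 days → 17 January 2037.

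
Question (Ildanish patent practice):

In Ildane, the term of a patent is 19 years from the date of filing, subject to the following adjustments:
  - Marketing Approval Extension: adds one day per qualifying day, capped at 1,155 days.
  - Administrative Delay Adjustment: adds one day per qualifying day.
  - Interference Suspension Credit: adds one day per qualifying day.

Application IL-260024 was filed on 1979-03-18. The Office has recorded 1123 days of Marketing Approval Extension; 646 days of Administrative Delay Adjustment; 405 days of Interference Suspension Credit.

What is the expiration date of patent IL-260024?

2004-02-29

Base term: filing date + 19 years → 18 March 1998.
Marketing Approval Extension: 1123 days (within the 1155-day cap) → +1123 days → 14 April 2001.
Administrative Delay Adjustment: +646 days → 20 January 2003.
Interference Suspension Credit: +405 days → 29 February 2004.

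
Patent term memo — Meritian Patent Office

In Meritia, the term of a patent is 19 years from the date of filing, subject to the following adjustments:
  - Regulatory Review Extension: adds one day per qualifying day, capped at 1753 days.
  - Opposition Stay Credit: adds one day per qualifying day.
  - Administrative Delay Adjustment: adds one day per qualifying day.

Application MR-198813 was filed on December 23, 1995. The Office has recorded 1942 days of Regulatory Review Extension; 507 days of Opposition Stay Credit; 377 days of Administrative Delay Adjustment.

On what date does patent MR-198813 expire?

Base term: filing date + 19 years → 23 December 2014.
Regulatory Review Extension: 1942 days claimed exceeds the 1753-day cap, so +1753 days → 11 October 2019.
Opposition Stay Credit: +507 days → 1 March 2021.
Administrative Delay Adjustment: +377 days → 13 March 2022.

2022-03-13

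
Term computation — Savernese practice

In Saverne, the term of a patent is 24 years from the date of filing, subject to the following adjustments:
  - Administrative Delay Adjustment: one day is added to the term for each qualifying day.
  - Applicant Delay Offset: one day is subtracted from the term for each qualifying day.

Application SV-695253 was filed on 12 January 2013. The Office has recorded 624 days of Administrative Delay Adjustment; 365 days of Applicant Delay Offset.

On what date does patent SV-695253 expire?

2037-09-28

Base term: filing date + 24 years → 12 January 2037.
Administrative Delay Adjustment: +624 days → 28 September 2038.
Applicant Delay Offset: −365 days → 28 September 2037.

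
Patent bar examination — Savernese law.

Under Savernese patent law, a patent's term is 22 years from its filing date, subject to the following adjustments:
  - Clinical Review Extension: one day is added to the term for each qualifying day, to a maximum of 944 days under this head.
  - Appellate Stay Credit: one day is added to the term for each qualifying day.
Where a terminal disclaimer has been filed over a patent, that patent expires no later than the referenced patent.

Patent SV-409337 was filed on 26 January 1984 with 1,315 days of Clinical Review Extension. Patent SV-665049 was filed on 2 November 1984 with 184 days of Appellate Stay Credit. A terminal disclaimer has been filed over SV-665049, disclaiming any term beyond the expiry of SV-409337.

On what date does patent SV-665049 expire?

Natural term of SV-665049:
  Base: filing + 22 years → 2 November 2006.
  Appellate Stay Credit: +184 days → 5 May 2007.
Expiry of referenced patent SV-409337:
  Base: filing + 22 years → 26 January 2006.
  Clinical Review Extension: 1315 days claimed exceeds the 944-day cap, so +944 days → 27 August 2008.
Terminal disclaimer: SV-665049 expires on the earlier of 5 May 2007 and 27 August 2008.

May 5, 2007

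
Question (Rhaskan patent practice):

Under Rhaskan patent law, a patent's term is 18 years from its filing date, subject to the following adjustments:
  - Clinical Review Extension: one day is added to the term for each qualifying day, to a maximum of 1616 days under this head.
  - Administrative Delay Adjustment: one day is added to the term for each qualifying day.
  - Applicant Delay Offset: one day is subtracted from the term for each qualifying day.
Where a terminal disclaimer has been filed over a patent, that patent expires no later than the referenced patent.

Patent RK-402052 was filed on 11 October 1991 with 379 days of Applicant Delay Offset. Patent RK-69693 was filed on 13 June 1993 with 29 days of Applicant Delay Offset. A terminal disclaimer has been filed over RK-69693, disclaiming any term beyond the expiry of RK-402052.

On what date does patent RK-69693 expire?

Natural term of RK-69693:
  Base: filing + 18 years → 13 June 2011.
  Applicant Delay Offset: −29 days → 15 May 2011.
Expiry of referenced patent RK-402052:
  Base: filing + 18 years → 11 October 2009.
  Applicant Delay Offset: −379 days → 27 September 2008.
Terminal disclaimer: RK-69693 expires on the earlier of 15 May 2011 and 27 September 2008.

2008-09-27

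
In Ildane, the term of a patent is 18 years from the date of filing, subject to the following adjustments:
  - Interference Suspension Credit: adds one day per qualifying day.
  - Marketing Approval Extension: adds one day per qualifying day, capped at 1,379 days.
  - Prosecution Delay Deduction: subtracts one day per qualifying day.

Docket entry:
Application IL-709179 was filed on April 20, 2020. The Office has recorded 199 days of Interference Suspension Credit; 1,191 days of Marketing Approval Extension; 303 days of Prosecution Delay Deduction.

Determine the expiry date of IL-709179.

2041-04-11

Base term: filing date + 18 years → 20 April 2038.
Interference Suspension Credit: +199 days → 5 November 2038.
Marketing Approval Extension: 1191 days (within the 1379-day cap) → +1191 days → 8 February 2042.
Prosecution Delay Deduction: −303 days → 11 April 2041.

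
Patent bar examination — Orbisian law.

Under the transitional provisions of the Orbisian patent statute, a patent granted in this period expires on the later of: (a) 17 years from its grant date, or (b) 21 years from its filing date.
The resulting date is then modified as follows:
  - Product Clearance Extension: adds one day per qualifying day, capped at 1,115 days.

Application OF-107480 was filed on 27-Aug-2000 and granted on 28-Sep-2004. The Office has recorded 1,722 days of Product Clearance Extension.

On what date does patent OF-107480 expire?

(a) grant + 17 years → 28 September 2021.
(b) filing + 21 years → 27 August 2021.
Later of the two: 28 September 2021.
Product Clearance Extension: 1722 days claimed exceeds the 1115-day cap, so +1115 days → 17 October 2024.

October 17, 2024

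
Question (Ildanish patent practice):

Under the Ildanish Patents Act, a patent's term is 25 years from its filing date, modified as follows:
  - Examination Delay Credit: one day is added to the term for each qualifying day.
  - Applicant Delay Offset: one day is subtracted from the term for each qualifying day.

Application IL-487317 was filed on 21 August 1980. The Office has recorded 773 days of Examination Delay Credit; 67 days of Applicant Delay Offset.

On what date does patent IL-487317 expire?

Base term: filing date + 25 years → 21 August 2005.
Examination Delay Credit: +773 days → 3 October 2007.
Applicant Delay Offset: −67 days → 28 July 2007.

July 28, 2007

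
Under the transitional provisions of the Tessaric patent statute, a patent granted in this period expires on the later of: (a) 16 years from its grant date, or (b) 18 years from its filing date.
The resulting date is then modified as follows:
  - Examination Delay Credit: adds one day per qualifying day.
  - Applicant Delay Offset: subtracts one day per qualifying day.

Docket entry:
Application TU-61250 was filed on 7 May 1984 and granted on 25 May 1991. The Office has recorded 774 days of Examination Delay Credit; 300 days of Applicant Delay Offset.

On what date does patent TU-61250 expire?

2008-09-10

(a) grant + 16 years → 25 May 2007.
(b) filing + 18 years → 7 May 2002.
Later of the two: 25 May 2007.
Examination Delay Credit: +774 days → 7 July 2009.
Applicant Delay Offset: −300 days → 10 September 2008.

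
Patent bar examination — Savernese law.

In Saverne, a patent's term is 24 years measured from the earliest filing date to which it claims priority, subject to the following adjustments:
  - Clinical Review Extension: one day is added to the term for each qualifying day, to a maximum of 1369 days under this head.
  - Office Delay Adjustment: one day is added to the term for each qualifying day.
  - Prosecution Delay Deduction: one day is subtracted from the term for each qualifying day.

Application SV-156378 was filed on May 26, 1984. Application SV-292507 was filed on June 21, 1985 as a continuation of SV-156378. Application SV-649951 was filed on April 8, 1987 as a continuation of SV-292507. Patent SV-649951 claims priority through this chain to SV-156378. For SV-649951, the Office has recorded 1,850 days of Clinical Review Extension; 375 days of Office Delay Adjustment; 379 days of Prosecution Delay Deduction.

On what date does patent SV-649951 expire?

Earliest priority filing: 26 May 1984.
Base term: 26 May 1984 + 24 years → 26 May 2008.
Clinical Review Extension: 1850 days claimed exceeds the 1369-day cap, so +1369 days → 24 February 2012.
Office Delay Adjustment: +375 days → 5 March 2013.
Prosecution Delay Deduction: −379 days → 20 February 2012.

February 20, 2012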